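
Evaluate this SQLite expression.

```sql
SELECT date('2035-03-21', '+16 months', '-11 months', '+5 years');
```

Adding +16 months to 2035-03-21 gives 2036-07-21.
Adding -11 months to 2036-07-21 gives 2035-08-21.
Adding +5 years to 2035-08-21 gives 2040-08-21.

2040-08-21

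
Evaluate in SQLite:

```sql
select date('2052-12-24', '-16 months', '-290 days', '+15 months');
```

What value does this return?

Adding -16 months to 2052-12-24 gives 2051-08-24.
Applying '-290 days' to 2051-08-24: counting 290 days back gives 2050-11-07.
Adding +15 months to 2050-11-07 gives 2052-02-07.

2052-02-07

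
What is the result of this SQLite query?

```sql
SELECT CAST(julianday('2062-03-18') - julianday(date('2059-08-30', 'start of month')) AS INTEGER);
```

`start of month` rewinds 2059-08-30 to 2059-08-01.
30 days remain in August 2059 after the 1st (31 − 1).
Full months from September 2059 through February 2062 contribute their day counts.
Then 18 days into March 2062.
Total: 30 + 30 + 31 + 30 + 31 + 31 + 29 + 31 + 30 + 31 + 30 + 31 + 31 + 30 + 31 + 30 + 31 + 31 + 28 + 31 + 30 + 31 + 30 + 31 + 31 + 30 + 31 + 30 + 31 + 31 + 28 + 18 = 960.

960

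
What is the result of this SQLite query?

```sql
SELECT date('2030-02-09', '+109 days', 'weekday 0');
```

Applying '+109 days' to 2030-02-09: counting 109 days forward gives 2030-05-29.
`weekday 0` advances to the next Sunday; 2030-05-29 is a Wednesday, so it moves forward to 2030-06-02.

2030-06-02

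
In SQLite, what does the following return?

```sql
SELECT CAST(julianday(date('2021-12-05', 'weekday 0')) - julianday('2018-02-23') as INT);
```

`weekday 0` advances to the next Sunday; 2021-12-05 is already a Sunday, so it stays at 2021-12-05.
5 days remain in February 2018 after the 23rd (28 − 23).
Full months from March 2018 through November 2021 contribute their day counts.
Then 5 days into December 2021.
Total: 5 + 31 + 30 + 31 + 30 + 31 + 31 + 30 + 31 + 30 + 31 + 31 + 28 + 31 + 30 + 31 + 30 + 31 + 31 + 30 + 31 + 30 + 31 + 31 + 29 + 31 + 30 + 31 + 30 + 31 + 31 + 30 + 31 + 30 + 31 + 31 + 28 + 31 + 30 + 31 + 30 + 31 + 31 + 30 + 31 + 30 + 5 = 1381.

1381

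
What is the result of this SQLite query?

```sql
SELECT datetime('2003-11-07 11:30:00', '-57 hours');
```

2003-11-05 02:30:00

-57 hours from 2003-11-07 11:30:00 is 2003-11-05 02:30:00 (crosses midnight).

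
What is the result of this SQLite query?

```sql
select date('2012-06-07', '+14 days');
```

Advancing 14 more days within June lands on 2012-06-21.

2012-06-21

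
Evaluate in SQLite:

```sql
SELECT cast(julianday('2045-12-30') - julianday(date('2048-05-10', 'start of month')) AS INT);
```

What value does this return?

-853

`start of month` rewinds 2048-05-10 to 2048-05-01.
1 day remains in December 2045 after the 30th (31 − 30).
Full months from January 2046 through April 2048 contribute their day counts.
Then 1 day into May 2048.
Total: 1 + 31 + 28 + 31 + 30 + 31 + 30 + 31 + 31 + 30 + 31 + 30 + 31 + 31 + 28 + 31 + 30 + 31 + 30 + 31 + 31 + 30 + 31 + 30 + 31 + 31 + 29 + 31 + 30 + 1 = 853.
The subtraction is earlier − later, so the result is −853 → -853.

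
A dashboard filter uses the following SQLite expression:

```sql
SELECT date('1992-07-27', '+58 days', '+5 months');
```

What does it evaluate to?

1993-02-23

Applying '+58 days' to 1992-07-27: counting 58 days forward gives 1992-09-23.
Adding +5 months to 1992-09-23 gives 1993-02-23.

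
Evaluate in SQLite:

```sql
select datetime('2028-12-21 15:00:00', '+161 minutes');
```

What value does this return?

2028-12-21 17:41:00

161 minutes = 2h 41m; +161 minutes from 2028-12-21 15:00:00 is 2028-12-21 17:41:00.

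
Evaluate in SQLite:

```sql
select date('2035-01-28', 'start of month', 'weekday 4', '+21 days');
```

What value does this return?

`start of month` rewinds 2035-01-28 to 2035-01-01.
`weekday 4` advances to the next Thursday; 2035-01-01 is a Monday, so it moves forward to 2035-01-04.
Advancing 21 more days within January lands on 2035-01-25.

2035-01-25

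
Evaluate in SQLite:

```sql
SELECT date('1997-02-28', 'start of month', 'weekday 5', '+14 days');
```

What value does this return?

`start of month` rewinds 1997-02-28 to 1997-02-01.
`weekday 5` advances to the next Friday; 1997-02-01 is a Saturday, so it moves forward to 1997-02-07.
Advancing 14 more days within February lands on 1997-02-21.

1997-02-21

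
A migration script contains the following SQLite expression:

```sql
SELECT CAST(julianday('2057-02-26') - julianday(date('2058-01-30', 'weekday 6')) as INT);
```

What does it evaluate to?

`weekday 6` advances to the next Saturday; 2058-01-30 is a Wednesday, so it moves forward to 2058-02-02.
2 days remain in February 2057 after the 26th (28 − 26).
Full months from March 2057 through January 2058 contribute their day counts.
Then 2 days into February 2058.
Total: 2 + 31 + 30 + 31 + 30 + 31 + 31 + 30 + 31 + 30 + 31 + 31 + 2 = 341.
The subtraction is earlier − later, so the result is −341 → -341.

-341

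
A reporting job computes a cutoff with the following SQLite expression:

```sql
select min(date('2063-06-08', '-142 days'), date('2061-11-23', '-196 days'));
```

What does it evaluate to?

2061-05-11

date('2063-06-08', '-142 days') → 2063-01-17.
date('2061-11-23', '-196 days') → 2061-05-11.
Earlier of the two is 2061-05-11.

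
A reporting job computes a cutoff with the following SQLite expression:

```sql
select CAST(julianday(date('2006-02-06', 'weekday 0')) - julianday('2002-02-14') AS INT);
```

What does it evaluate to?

`weekday 0` advances to the next Sunday; 2006-02-06 is a Monday, so it moves forward to 2006-02-12.
14 days remain in February 2002 after the 14th (28 − 14).
Full months from March 2002 through January 2006 contribute their day counts.
Then 12 days into February 2006.
Total: 14 + 31 + 30 + 31 + 30 + 31 + 31 + 30 + 31 + 30 + 31 + 31 + 28 + 31 + 30 + 31 + 30 + 31 + 31 + 30 + 31 + 30 + 31 + 31 + 29 + 31 + 30 + 31 + 30 + 31 + 31 + 30 + 31 + 30 + 31 + 31 + 28 + 31 + 30 + 31 + 30 + 31 + 31 + 30 + 31 + 30 + 31 + 31 + 12 = 1459.

1459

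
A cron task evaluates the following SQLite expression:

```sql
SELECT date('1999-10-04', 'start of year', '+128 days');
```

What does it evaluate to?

1999-05-09

`start of year` rewinds 1999-10-04 to 1999-01-01.
Applying '+128 days' to 1999-01-01: counting 128 days forward gives 1999-05-09.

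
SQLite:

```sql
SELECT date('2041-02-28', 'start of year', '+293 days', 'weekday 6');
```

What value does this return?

2041-10-26

`start of year` rewinds 2041-02-28 to 2041-01-01.
Applying '+293 days' to 2041-01-01: counting 293 days forward gives 2041-10-21.
`weekday 6` advances to the next Saturday; 2041-10-21 is a Monday, so it moves forward to 2041-10-26.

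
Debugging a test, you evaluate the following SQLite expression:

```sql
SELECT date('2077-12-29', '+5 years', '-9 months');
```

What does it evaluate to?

2082-03-29

Adding +5 years to 2077-12-29 gives 2082-12-29.
Adding -9 months to 2082-12-29 gives 2082-03-29.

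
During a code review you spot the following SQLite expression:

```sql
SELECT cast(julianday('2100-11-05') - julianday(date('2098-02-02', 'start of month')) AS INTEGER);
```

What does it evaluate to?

`start of month` rewinds 2098-02-02 to 2098-02-01.
27 days remain in February 2098 after the 1st (28 − 1).
Full months from March 2098 through October 2100 contribute their day counts.
Then 5 days into November 2100.
Total: 27 + 31 + 30 + 31 + 30 + 31 + 31 + 30 + 31 + 30 + 31 + 31 + 28 + 31 + 30 + 31 + 30 + 31 + 31 + 30 + 31 + 30 + 31 + 31 + 28 + 31 + 30 + 31 + 30 + 31 + 31 + 30 + 31 + 5 = 1007.

1007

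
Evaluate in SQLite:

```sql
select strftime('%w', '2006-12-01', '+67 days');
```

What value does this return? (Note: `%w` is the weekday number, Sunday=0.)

First apply '+67 days': 2006-12-01 → 2007-02-06.
2007-02-06 is a Tuesday; with Sunday=0 that is 2.

2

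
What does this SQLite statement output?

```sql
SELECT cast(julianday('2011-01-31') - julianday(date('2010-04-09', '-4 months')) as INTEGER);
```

Adding -4 months to 2010-04-09 gives 2009-12-09.
22 days remain in December 2009 after the 9th (31 − 9).
Full months from January 2010 through December 2010 contribute their day counts.
Then 31 days into January 2011.
Total: 22 + 31 + 28 + 31 + 30 + 31 + 30 + 31 + 31 + 30 + 31 + 30 + 31 + 31 = 418.

418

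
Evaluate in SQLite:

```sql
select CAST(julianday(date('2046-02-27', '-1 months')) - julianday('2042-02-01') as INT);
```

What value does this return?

1456

Adding -1 month to 2046-02-27 gives 2046-01-27.
27 days remain in February 2042 after the 1st (28 − 1).
Full months from March 2042 through December 2045 contribute their day counts.
Then 27 days into January 2046.
Total: 27 + 31 + 30 + 31 + 30 + 31 + 31 + 30 + 31 + 30 + 31 + 31 + 28 + 31 + 30 + 31 + 30 + 31 + 31 + 30 + 31 + 30 + 31 + 31 + 29 + 31 + 30 + 31 + 30 + 31 + 31 + 30 + 31 + 30 + 31 + 31 + 28 + 31 + 30 + 31 + 30 + 31 + 31 + 30 + 31 + 30 + 31 + 27 = 1456.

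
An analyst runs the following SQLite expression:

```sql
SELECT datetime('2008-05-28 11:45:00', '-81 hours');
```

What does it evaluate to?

2008-05-25 02:45:00

-81 hours from 2008-05-28 11:45:00 is 2008-05-25 02:45:00 (crosses midnight).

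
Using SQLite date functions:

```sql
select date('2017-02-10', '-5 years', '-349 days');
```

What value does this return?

Adding -5 years to 2017-02-10 gives 2012-02-10.
Applying '-349 days' to 2012-02-10: counting 349 days back gives 2011-02-26.

2011-02-26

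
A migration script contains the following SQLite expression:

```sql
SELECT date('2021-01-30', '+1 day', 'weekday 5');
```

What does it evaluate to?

2021-02-05

Advancing 1 more day within January lands on 2021-01-31.
`weekday 5` advances to the next Friday; 2021-01-31 is a Sunday, so it moves forward to 2021-02-05.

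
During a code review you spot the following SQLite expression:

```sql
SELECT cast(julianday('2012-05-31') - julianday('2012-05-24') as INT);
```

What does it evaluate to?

Both dates are in May 2012: 31 − 24 = 7.

7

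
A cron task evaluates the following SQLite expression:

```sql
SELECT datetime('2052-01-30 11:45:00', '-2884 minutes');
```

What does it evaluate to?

2052-01-28 11:41:00

2884 minutes = 48h 4m; -2884 minutes from 2052-01-30 11:45:00 is 2052-01-28 11:41:00 (crosses midnight).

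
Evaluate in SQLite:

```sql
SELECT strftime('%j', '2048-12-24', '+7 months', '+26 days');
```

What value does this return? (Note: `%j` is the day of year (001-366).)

First apply '+7 months', '+26 days': 2048-12-24 → 2049-08-19.
Day-of-year for 2049-08-19: days since 2049-01-01 inclusive = 231, zero-padded to 231.

231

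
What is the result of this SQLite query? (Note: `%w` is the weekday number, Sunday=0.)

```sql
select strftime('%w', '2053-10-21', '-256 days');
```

First apply '-256 days': 2053-10-21 → 2053-02-07.
2053-02-07 is a Friday; with Sunday=0 that is 5.

5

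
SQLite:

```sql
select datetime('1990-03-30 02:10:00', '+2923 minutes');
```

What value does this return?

2923 minutes = 48h 43m; +2923 minutes from 1990-03-30 02:10:00 is 1990-04-01 02:53:00 (crosses midnight).

1990-04-01 02:53:00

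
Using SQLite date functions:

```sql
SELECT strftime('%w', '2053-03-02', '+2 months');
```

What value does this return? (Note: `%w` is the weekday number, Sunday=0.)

5

First apply '+2 months': 2053-03-02 → 2053-05-02.
2053-05-02 is a Friday; with Sunday=0 that is 5.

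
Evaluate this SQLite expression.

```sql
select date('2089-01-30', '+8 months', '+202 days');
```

Adding +8 months to 2089-01-30 gives 2089-09-30.
Applying '+202 days' to 2089-09-30: counting 202 days forward gives 2090-04-20.

2090-04-20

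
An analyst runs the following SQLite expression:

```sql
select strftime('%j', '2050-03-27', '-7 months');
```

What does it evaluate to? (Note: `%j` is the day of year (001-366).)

239

First apply '-7 months': 2050-03-27 → 2049-08-27.
Day-of-year for 2049-08-27: days since 2049-01-01 inclusive = 239, zero-padded to 239.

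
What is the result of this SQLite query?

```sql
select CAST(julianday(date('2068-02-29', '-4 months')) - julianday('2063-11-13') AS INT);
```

1446

Adding -4 months to 2068-02-29 gives 2067-10-29.
17 days remain in November 2063 after the 13th (30 − 13).
Full months from December 2063 through September 2067 contribute their day counts.
Then 29 days into October 2067.
Total: 17 + 31 + 31 + 29 + 31 + 30 + 31 + 30 + 31 + 31 + 30 + 31 + 30 + 31 + 31 + 28 + 31 + 30 + 31 + 30 + 31 + 31 + 30 + 31 + 30 + 31 + 31 + 28 + 31 + 30 + 31 + 30 + 31 + 31 + 30 + 31 + 30 + 31 + 31 + 28 + 31 + 30 + 31 + 30 + 31 + 31 + 30 + 29 = 1446.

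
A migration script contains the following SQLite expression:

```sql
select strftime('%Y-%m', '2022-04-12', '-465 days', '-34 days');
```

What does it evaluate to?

2020-11

First apply '-465 days', '-34 days': 2022-04-12 → 2020-11-29.
`%Y-%m` extracts the year-month: 2020-11.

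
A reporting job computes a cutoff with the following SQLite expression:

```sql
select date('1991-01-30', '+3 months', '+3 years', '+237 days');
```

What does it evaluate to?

1994-12-23

Adding +3 months to 1991-01-30 gives 1991-04-30.
Adding +3 years to 1991-04-30 gives 1994-04-30.
Applying '+237 days' to 1994-04-30: counting 237 days forward gives 1994-12-23.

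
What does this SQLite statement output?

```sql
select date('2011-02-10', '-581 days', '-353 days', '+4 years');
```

2012-07-21

Applying '-581 days' to 2011-02-10: counting 581 days back gives 2009-07-09.
Applying '-353 days' to 2009-07-09: counting 353 days back gives 2008-07-21.
Adding +4 years to 2008-07-21 gives 2012-07-21.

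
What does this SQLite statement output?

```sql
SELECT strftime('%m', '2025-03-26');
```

`%m` extracts the 2-digit month (01-12): 03.

03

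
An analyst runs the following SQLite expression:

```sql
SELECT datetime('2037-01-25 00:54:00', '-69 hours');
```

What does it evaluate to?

-69 hours from 2037-01-25 00:54:00 is 2037-01-22 03:54:00 (crosses midnight).

2037-01-22 03:54:00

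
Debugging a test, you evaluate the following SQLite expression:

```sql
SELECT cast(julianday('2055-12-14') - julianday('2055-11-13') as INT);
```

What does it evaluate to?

17 days remain in November 2055 after the 13th (30 − 13).
Then 14 days into December 2055.
Total: 17 + 14 = 31.

31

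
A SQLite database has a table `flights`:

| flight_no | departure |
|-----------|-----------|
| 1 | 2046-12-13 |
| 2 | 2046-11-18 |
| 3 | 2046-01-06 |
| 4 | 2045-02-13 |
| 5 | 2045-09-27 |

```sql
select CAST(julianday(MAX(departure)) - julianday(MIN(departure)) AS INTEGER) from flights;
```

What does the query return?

MIN = 2045-02-13, MAX = 2046-12-13.
15 days remain in February 2045 after the 13th (28 − 13).
Full months from March 2045 through November 2046 contribute their day counts.
Then 13 days into December 2046.
Total: 15 + 31 + 30 + 31 + 30 + 31 + 31 + 30 + 31 + 30 + 31 + 31 + 28 + 31 + 30 + 31 + 30 + 31 + 31 + 30 + 31 + 30 + 13 = 668.

668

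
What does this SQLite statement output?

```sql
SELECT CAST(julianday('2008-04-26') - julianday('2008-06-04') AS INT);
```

-39

4 days remain in April 2008 after the 26th (30 − 26).
May 2008: 31 days.
Then 4 days into June 2008.
Total: 4 + 31 + 4 = 39.
The subtraction is earlier − later, so the result is −39 → -39.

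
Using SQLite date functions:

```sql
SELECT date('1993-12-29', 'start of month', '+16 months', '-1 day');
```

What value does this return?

`start of month` rewinds 1993-12-29 to 1993-12-01.
Adding +16 months to 1993-12-01 gives 1995-04-01.
Going back 1 day from 1995-04-01 reaches 1995-03-31 (last day of March, 31 days).

1995-03-31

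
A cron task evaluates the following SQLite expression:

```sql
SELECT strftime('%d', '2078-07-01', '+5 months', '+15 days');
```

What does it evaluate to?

First apply '+5 months', '+15 days': 2078-07-01 → 2078-12-16.
`%d` extracts the 2-digit day of month: 16.

16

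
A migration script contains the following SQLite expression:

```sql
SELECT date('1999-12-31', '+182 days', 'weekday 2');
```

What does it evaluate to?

2000-07-04

Applying '+182 days' to 1999-12-31: counting 182 days forward gives 2000-06-30.
`weekday 2` advances to the next Tuesday; 2000-06-30 is a Friday, so it moves forward to 2000-07-04.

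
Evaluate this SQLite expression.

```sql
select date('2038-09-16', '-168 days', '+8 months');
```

Applying '-168 days' to 2038-09-16: counting 168 days back gives 2038-04-01.
Adding +8 months to 2038-04-01 gives 2038-12-01.

2038-12-01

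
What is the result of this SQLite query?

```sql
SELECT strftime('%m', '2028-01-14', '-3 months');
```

First apply '-3 months': 2028-01-14 → 2027-10-14.
`%m` extracts the 2-digit month (01-12): 10.

10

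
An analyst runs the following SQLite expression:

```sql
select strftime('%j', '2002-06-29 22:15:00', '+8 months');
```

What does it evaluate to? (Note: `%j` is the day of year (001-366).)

First apply '+8 months': 2002-06-29 22:15:00 → 2003-03-01 22:15:00.
Day-of-year for 2003-03-01: days since 2003-01-01 inclusive = 60, zero-padded to 060.

060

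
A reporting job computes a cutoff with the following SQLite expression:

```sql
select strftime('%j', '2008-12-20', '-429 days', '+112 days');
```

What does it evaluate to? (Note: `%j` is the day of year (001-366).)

038

First apply '-429 days', '+112 days': 2008-12-20 → 2008-02-07.
Day-of-year for 2008-02-07: days since 2008-01-01 inclusive = 38, zero-padded to 038.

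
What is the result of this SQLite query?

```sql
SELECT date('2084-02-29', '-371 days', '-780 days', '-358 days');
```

2080-01-12

Applying '-371 days' to 2084-02-29: counting 371 days back gives 2083-02-23.
Applying '-780 days' to 2083-02-23: counting 780 days back gives 2081-01-04.
Applying '-358 days' to 2081-01-04: counting 358 days back gives 2080-01-12.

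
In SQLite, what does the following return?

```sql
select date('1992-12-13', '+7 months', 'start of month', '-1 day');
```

Adding +7 months to 1992-12-13 gives 1993-07-13.
`start of month` rewinds 1993-07-13 to 1993-07-01.
Going back 1 day from 1993-07-01 reaches 1993-06-30 (last day of June, 30 days).

1993-06-30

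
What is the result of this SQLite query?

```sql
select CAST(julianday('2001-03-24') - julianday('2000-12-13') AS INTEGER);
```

101

18 days remain in December 2000 after the 13th (31 − 13).
January 2001: 31 days.
February 2001: 28 days.
Then 24 days into March 2001.
Total: 18 + 31 + 28 + 24 = 101.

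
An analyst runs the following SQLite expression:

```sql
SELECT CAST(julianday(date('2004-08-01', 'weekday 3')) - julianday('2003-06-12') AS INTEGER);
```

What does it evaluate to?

`weekday 3` advances to the next Wednesday; 2004-08-01 is a Sunday, so it moves forward to 2004-08-04.
18 days remain in June 2003 after the 12th (30 − 12).
Full months from July 2003 through July 2004 contribute their day counts.
Then 4 days into August 2004.
Total: 18 + 31 + 31 + 30 + 31 + 30 + 31 + 31 + 29 + 31 + 30 + 31 + 30 + 31 + 4 = 419.

419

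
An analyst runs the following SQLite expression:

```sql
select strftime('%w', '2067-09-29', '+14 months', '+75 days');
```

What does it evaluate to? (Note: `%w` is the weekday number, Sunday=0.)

2

First apply '+14 months', '+75 days': 2067-09-29 → 2069-02-12.
2069-02-12 is a Tuesday; with Sunday=0 that is 2.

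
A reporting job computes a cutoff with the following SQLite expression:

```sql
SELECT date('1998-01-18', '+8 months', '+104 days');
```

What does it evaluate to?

Adding +8 months to 1998-01-18 gives 1998-09-18.
Applying '+104 days' to 1998-09-18: counting 104 days forward gives 1998-12-31.

1998-12-31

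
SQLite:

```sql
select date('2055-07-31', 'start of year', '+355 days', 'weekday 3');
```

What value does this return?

`start of year` rewinds 2055-07-31 to 2055-01-01.
Applying '+355 days' to 2055-01-01: counting 355 days forward gives 2055-12-22.
`weekday 3` advances to the next Wednesday; 2055-12-22 is already a Wednesday, so it stays at 2055-12-22.

2055-12-22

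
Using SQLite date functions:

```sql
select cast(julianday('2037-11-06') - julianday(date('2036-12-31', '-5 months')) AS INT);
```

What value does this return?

463

Adding -5 months to 2036-12-31 gives 2036-07-31.
0 days remain in July 2036 after the 31st (31 − 31).
Full months from August 2036 through October 2037 contribute their day counts.
Then 6 days into November 2037.
Total: 0 + 31 + 30 + 31 + 30 + 31 + 31 + 28 + 31 + 30 + 31 + 30 + 31 + 31 + 30 + 31 + 6 = 463.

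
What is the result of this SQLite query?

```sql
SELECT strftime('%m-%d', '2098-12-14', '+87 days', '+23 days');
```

First apply '+87 days', '+23 days': 2098-12-14 → 2099-04-03.
`%m-%d` extracts the month-day: 04-03.

04-03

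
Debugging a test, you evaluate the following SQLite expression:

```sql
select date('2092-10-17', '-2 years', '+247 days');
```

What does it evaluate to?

2091-06-21

Adding -2 years to 2092-10-17 gives 2090-10-17.
Applying '+247 days' to 2090-10-17: counting 247 days forward gives 2091-06-21.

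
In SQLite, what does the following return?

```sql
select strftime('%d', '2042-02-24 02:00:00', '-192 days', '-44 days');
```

First apply '-192 days', '-44 days': 2042-02-24 02:00:00 → 2041-07-03 02:00:00.
`%d` extracts the 2-digit day of month: 03.

03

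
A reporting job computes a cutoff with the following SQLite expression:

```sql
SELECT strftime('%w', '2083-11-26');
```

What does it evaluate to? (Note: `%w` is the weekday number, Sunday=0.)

2083-11-26 is a Friday; with Sunday=0 that is 5.

5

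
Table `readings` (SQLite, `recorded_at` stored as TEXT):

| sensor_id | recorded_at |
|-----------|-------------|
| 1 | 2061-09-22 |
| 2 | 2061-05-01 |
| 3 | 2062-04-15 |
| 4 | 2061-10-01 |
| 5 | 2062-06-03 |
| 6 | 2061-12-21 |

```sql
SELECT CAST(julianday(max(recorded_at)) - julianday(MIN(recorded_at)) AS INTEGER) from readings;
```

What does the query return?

MIN = 2061-05-01, MAX = 2062-06-03.
30 days remain in May 2061 after the 1st (31 − 1).
Full months from June 2061 through May 2062 contribute their day counts.
Then 3 days into June 2062.
Total: 30 + 30 + 31 + 31 + 30 + 31 + 30 + 31 + 31 + 28 + 31 + 30 + 31 + 3 = 398.

398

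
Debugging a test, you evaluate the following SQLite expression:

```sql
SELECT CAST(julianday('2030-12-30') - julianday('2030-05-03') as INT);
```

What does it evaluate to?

28 days remain in May 2030 after the 3rd (31 − 3).
Full months from June 2030 through November 2030 contribute their day counts.
Then 30 days into December 2030.
Total: 28 + 30 + 31 + 31 + 30 + 31 + 30 + 30 = 241.

241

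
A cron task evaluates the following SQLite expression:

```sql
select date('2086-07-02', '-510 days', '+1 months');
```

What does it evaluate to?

Applying '-510 days' to 2086-07-02: counting 510 days back gives 2085-02-07.
Adding +1 month to 2085-02-07 gives 2085-03-07.

2085-03-07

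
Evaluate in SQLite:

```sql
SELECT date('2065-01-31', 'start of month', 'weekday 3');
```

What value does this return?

2065-01-07

`start of month` rewinds 2065-01-31 to 2065-01-01.
`weekday 3` advances to the next Wednesday; 2065-01-01 is a Thursday, so it moves forward to 2065-01-07.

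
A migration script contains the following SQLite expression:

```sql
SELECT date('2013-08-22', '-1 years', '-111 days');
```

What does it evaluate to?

2012-05-03

Adding -1 year to 2013-08-22 gives 2012-08-22.
Applying '-111 days' to 2012-08-22: counting 111 days back gives 2012-05-03.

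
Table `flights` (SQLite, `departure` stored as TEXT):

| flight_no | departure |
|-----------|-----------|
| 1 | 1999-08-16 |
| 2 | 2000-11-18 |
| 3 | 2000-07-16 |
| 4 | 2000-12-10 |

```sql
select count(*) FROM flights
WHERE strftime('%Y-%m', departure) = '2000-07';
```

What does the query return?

1

Rows with year-month 2000-07: 2000-07-16 → 1.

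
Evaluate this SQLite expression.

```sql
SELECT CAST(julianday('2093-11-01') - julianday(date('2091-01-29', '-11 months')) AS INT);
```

1341

Adding -11 months to 2091-01-29 targets 2090-02-29. February 2090 has only 28 days, so SQLite normalizes the 1-day overflow forward to 2090-03-01.
30 days remain in March 2090 after the 1st (31 − 1).
Full months from April 2090 through October 2093 contribute their day counts.
Then 1 day into November 2093.
Total: 30 + 30 + 31 + 30 + 31 + 31 + 30 + 31 + 30 + 31 + 31 + 28 + 31 + 30 + 31 + 30 + 31 + 31 + 30 + 31 + 30 + 31 + 31 + 29 + 31 + 30 + 31 + 30 + 31 + 31 + 30 + 31 + 30 + 31 + 31 + 28 + 31 + 30 + 31 + 30 + 31 + 31 + 30 + 31 + 1 = 1341.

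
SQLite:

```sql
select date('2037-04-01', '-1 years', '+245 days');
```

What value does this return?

2036-12-02

Adding -1 year to 2037-04-01 gives 2036-04-01.
Applying '+245 days' to 2036-04-01: counting 245 days forward gives 2036-12-02.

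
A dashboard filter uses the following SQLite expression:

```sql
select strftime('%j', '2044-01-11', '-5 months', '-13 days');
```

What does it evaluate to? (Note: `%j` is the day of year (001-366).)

First apply '-5 months', '-13 days': 2044-01-11 → 2043-07-29.
Day-of-year for 2043-07-29: days since 2043-01-01 inclusive = 210, zero-padded to 210.

210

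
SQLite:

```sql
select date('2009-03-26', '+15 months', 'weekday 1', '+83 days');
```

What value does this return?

2010-09-19

Adding +15 months to 2009-03-26 gives 2010-06-26.
`weekday 1` advances to the next Monday; 2010-06-26 is a Saturday, so it moves forward to 2010-06-28.
Applying '+83 days' to 2010-06-28: counting 83 days forward gives 2010-09-19.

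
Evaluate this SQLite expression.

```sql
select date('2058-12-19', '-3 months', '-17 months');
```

Adding -3 months to 2058-12-19 gives 2058-09-19.
Adding -17 months to 2058-09-19 gives 2057-04-19.

2057-04-19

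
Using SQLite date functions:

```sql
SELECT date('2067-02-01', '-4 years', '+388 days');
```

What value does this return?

Adding -4 years to 2067-02-01 gives 2063-02-01.
Applying '+388 days' to 2063-02-01: counting 388 days forward gives 2064-02-24.

2064-02-24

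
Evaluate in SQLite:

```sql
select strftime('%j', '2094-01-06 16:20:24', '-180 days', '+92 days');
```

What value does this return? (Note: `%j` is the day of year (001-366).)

283

First apply '-180 days', '+92 days': 2094-01-06 16:20:24 → 2093-10-10 16:20:24.
Day-of-year for 2093-10-10: days since 2093-01-01 inclusive = 283, zero-padded to 283.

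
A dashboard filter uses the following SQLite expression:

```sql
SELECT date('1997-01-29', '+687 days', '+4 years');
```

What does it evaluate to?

Applying '+687 days' to 1997-01-29: counting 687 days forward gives 1998-12-17.
Adding +4 years to 1998-12-17 gives 2002-12-17.

2002-12-17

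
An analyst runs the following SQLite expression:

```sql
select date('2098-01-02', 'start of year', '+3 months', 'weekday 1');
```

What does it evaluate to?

2098-04-07

`start of year` rewinds 2098-01-02 to 2098-01-01.
Adding +3 months to 2098-01-01 gives 2098-04-01.
`weekday 1` advances to the next Monday; 2098-04-01 is a Tuesday, so it moves forward to 2098-04-07.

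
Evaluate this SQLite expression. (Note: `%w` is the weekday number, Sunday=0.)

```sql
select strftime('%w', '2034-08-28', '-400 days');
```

First apply '-400 days': 2034-08-28 → 2033-07-24.
2033-07-24 is a Sunday; with Sunday=0 that is 0.

0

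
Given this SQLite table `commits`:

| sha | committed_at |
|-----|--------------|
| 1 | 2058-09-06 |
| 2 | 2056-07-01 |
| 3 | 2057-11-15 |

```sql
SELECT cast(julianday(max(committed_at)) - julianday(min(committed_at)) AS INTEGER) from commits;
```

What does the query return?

MIN = 2056-07-01, MAX = 2058-09-06.
30 days remain in July 2056 after the 1st (31 − 1).
Full months from August 2056 through August 2058 contribute their day counts.
Then 6 days into September 2058.
Total: 30 + 31 + 30 + 31 + 30 + 31 + 31 + 28 + 31 + 30 + 31 + 30 + 31 + 31 + 30 + 31 + 30 + 31 + 31 + 28 + 31 + 30 + 31 + 30 + 31 + 31 + 6 = 797.

797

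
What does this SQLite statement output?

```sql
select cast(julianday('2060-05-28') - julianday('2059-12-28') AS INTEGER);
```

3 days remain in December 2059 after the 28th (31 − 28).
January 2060: 31 days.
February 2060: 29 days (leap year).
March 2060: 31 days.
April 2060: 30 days.
Then 28 days into May 2060.
Total: 3 + 31 + 29 + 31 + 30 + 28 = 152.

152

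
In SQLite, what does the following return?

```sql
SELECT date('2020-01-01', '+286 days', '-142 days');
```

Applying '+286 days' to 2020-01-01: counting 286 days forward gives 2020-10-13.
Applying '-142 days' to 2020-10-13: counting 142 days back gives 2020-05-24.

2020-05-24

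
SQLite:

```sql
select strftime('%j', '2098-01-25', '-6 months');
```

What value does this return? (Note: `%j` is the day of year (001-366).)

206

First apply '-6 months': 2098-01-25 → 2097-07-25.
Day-of-year for 2097-07-25: days since 2097-01-01 inclusive = 206, zero-padded to 206.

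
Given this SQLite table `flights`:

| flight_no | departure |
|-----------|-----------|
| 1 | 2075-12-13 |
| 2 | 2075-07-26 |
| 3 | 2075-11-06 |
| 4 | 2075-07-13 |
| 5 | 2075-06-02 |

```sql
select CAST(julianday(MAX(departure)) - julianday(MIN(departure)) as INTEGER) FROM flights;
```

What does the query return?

MIN = 2075-06-02, MAX = 2075-12-13.
28 days remain in June 2075 after the 2nd (30 − 2).
July 2075: 31 days.
August 2075: 31 days.
September 2075: 30 days.
October 2075: 31 days.
November 2075: 30 days.
Then 13 days into December 2075.
Total: 28 + 31 + 31 + 30 + 31 + 30 + 13 = 194.

194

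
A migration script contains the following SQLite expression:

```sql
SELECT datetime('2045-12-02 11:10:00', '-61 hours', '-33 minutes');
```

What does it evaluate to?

2045-11-29 21:37:00

-61 hours from 2045-12-02 11:10:00 is 2045-11-29 22:10:00 (crosses midnight).
-33 minutes from 2045-11-29 22:10:00 is 2045-11-29 21:37:00.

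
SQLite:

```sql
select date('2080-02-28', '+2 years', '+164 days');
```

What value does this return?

Adding +2 years to 2080-02-28 gives 2082-02-28.
Applying '+164 days' to 2082-02-28: counting 164 days forward gives 2082-08-11.

2082-08-11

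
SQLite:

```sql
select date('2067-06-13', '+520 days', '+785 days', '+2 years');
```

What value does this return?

Applying '+520 days' to 2067-06-13: counting 520 days forward gives 2068-11-14.
Applying '+785 days' to 2068-11-14: counting 785 days forward gives 2071-01-08.
Adding +2 years to 2071-01-08 gives 2073-01-08.

2073-01-08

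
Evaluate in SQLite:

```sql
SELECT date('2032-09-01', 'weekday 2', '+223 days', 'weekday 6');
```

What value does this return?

2033-04-23

`weekday 2` advances to the next Tuesday; 2032-09-01 is a Wednesday, so it moves forward to 2032-09-07.
Applying '+223 days' to 2032-09-07: counting 223 days forward gives 2033-04-18.
`weekday 6` advances to the next Saturday; 2033-04-18 is a Monday, so it moves forward to 2033-04-23.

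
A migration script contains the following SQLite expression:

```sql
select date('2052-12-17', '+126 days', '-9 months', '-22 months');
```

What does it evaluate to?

2050-09-22

Applying '+126 days' to 2052-12-17: counting 126 days forward gives 2053-04-22.
Adding -9 months to 2053-04-22 gives 2052-07-22.
Adding -22 months to 2052-07-22 gives 2050-09-22.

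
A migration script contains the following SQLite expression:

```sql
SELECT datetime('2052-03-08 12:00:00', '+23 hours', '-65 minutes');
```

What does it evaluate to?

2052-03-09 09:55:00

+23 hours from 2052-03-08 12:00:00 is 2052-03-09 11:00:00 (crosses midnight).
65 minutes = 1h 5m; -65 minutes from 2052-03-09 11:00:00 is 2052-03-09 09:55:00.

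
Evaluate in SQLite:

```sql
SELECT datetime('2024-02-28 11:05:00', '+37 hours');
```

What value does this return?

+37 hours from 2024-02-28 11:05:00 is 2024-03-01 00:05:00 (crosses midnight).

2024-03-01 00:05:00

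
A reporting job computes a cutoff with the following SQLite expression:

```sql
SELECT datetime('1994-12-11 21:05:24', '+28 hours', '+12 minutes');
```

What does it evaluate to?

1994-12-13 01:17:24

+28 hours from 1994-12-11 21:05:24 is 1994-12-13 01:05:24 (crosses midnight).
+12 minutes from 1994-12-13 01:05:24 is 1994-12-13 01:17:24.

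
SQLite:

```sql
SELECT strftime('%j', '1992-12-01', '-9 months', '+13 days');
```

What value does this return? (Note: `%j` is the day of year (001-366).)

First apply '-9 months', '+13 days': 1992-12-01 → 1992-03-14.
Day-of-year for 1992-03-14: days since 1992-01-01 inclusive = 74, zero-padded to 074.

074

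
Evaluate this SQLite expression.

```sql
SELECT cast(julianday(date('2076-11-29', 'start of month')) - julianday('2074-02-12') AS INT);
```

`start of month` rewinds 2076-11-29 to 2076-11-01.
16 days remain in February 2074 after the 12th (28 − 12).
Full months from March 2074 through October 2076 contribute their day counts.
Then 1 day into November 2076.
Total: 16 + 31 + 30 + 31 + 30 + 31 + 31 + 30 + 31 + 30 + 31 + 31 + 28 + 31 + 30 + 31 + 30 + 31 + 31 + 30 + 31 + 30 + 31 + 31 + 29 + 31 + 30 + 31 + 30 + 31 + 31 + 30 + 31 + 1 = 993.

993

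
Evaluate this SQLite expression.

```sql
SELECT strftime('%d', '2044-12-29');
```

`%d` extracts the 2-digit day of month: 29.

29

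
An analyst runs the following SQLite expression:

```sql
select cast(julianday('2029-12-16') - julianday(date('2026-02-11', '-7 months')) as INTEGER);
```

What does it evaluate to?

Adding -7 months to 2026-02-11 gives 2025-07-11.
20 days remain in July 2025 after the 11th (31 − 11).
Full months from August 2025 through November 2029 contribute their day counts.
Then 16 days into December 2029.
Total: 20 + 31 + 30 + 31 + 30 + 31 + 31 + 28 + 31 + 30 + 31 + 30 + 31 + 31 + 30 + 31 + 30 + 31 + 31 + 28 + 31 + 30 + 31 + 30 + 31 + 31 + 30 + 31 + 30 + 31 + 31 + 29 + 31 + 30 + 31 + 30 + 31 + 31 + 30 + 31 + 30 + 31 + 31 + 28 + 31 + 30 + 31 + 30 + 31 + 31 + 30 + 31 + 30 + 16 = 1619.

1619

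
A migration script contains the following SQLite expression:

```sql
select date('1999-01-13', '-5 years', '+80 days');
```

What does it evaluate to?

Adding -5 years to 1999-01-13 gives 1994-01-13.
Applying '+80 days' to 1994-01-13: counting 80 days forward gives 1994-04-03.

1994-04-03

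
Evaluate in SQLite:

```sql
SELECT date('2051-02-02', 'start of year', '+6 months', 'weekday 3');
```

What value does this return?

2051-07-05

`start of year` rewinds 2051-02-02 to 2051-01-01.
Adding +6 months to 2051-01-01 gives 2051-07-01.
`weekday 3` advances to the next Wednesday; 2051-07-01 is a Saturday, so it moves forward to 2051-07-05.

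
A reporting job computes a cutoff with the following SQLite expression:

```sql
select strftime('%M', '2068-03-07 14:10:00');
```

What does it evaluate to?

10

`%M` extracts the 2-digit minute: 10.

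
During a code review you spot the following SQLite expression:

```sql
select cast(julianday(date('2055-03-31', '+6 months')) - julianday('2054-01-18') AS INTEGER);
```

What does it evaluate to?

Adding +6 months to 2055-03-31 targets 2055-09-31. September 2055 has only 30 days, so SQLite normalizes the 1-day overflow forward to 2055-10-01.
13 days remain in January 2054 after the 18th (31 − 18).
Full months from February 2054 through September 2055 contribute their day counts.
Then 1 day into October 2055.
Total: 13 + 28 + 31 + 30 + 31 + 30 + 31 + 31 + 30 + 31 + 30 + 31 + 31 + 28 + 31 + 30 + 31 + 30 + 31 + 31 + 30 + 1 = 621.

621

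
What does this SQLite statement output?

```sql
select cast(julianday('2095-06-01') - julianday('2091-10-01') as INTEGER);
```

1339

30 days remain in October 2091 after the 1st (31 − 1).
Full months from November 2091 through May 2095 contribute their day counts.
Then 1 day into June 2095.
Total: 30 + 30 + 31 + 31 + 29 + 31 + 30 + 31 + 30 + 31 + 31 + 30 + 31 + 30 + 31 + 31 + 28 + 31 + 30 + 31 + 30 + 31 + 31 + 30 + 31 + 30 + 31 + 31 + 28 + 31 + 30 + 31 + 30 + 31 + 31 + 30 + 31 + 30 + 31 + 31 + 28 + 31 + 30 + 31 + 1 = 1339.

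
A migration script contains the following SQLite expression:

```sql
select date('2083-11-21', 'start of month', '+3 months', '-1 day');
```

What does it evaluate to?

`start of month` rewinds 2083-11-21 to 2083-11-01.
Adding +3 months to 2083-11-01 gives 2084-02-01.
Going back 1 day from 2084-02-01 reaches 2084-01-31 (last day of January, 31 days).

2084-01-31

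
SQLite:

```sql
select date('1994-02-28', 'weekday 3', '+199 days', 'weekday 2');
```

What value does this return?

1994-09-20

`weekday 3` advances to the next Wednesday; 1994-02-28 is a Monday, so it moves forward to 1994-03-02.
Applying '+199 days' to 1994-03-02: counting 199 days forward gives 1994-09-17.
`weekday 2` advances to the next Tuesday; 1994-09-17 is a Saturday, so it moves forward to 1994-09-20.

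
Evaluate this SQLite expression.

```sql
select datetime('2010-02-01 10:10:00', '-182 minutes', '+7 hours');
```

182 minutes = 3h 2m; -182 minutes from 2010-02-01 10:10:00 is 2010-02-01 07:08:00.
+7 hours from 2010-02-01 07:08:00 is 2010-02-01 14:08:00.

2010-02-01 14:08:00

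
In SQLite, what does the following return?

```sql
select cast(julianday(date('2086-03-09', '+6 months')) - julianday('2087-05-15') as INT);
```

-248

Adding +6 months to 2086-03-09 gives 2086-09-09.
21 days remain in September 2086 after the 9th (30 − 9).
Full months from October 2086 through April 2087 contribute their day counts.
Then 15 days into May 2087.
Total: 21 + 31 + 30 + 31 + 31 + 28 + 31 + 30 + 15 = 248.
The subtraction is earlier − later, so the result is −248 → -248.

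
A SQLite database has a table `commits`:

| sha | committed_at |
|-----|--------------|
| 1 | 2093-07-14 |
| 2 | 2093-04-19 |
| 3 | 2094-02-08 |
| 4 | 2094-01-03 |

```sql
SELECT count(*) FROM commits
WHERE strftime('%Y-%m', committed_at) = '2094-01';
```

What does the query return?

1

Rows with year-month 2094-01: 2094-01-03 → 1.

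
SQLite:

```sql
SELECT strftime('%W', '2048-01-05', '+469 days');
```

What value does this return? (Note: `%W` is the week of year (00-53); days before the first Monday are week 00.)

15

First apply '+469 days': 2048-01-05 → 2049-04-18.
2049-04-18 is a Sunday. SQLite's %W counts Mondays since the year started; the result is 15.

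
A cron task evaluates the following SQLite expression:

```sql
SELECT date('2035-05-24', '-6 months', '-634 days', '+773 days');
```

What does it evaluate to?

Adding -6 months to 2035-05-24 gives 2034-11-24.
Applying '-634 days' to 2034-11-24: counting 634 days back gives 2033-02-28.
Applying '+773 days' to 2033-02-28: counting 773 days forward gives 2035-04-12.

2035-04-12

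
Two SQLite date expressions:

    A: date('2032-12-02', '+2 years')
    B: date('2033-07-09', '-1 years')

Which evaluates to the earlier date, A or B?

B

A = 2034-12-02.
B = 2032-07-09.
B is earlier.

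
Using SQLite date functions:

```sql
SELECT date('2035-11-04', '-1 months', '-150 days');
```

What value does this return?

Adding -1 month to 2035-11-04 gives 2035-10-04.
Applying '-150 days' to 2035-10-04: counting 150 days back gives 2035-05-07.

2035-05-07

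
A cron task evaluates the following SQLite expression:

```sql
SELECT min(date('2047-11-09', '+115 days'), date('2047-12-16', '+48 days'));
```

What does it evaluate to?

2048-02-02

date('2047-11-09', '+115 days') → 2048-03-03.
date('2047-12-16', '+48 days') → 2048-02-02.
Earlier of the two is 2048-02-02.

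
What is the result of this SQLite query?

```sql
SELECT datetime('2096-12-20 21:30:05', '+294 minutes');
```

2096-12-21 02:24:05

294 minutes = 4h 54m; +294 minutes from 2096-12-20 21:30:05 is 2096-12-21 02:24:05 (crosses midnight).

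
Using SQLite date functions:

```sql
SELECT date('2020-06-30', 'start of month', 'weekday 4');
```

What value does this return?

2020-06-04

`start of month` rewinds 2020-06-30 to 2020-06-01.
`weekday 4` advances to the next Thursday; 2020-06-01 is a Monday, so it moves forward to 2020-06-04.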